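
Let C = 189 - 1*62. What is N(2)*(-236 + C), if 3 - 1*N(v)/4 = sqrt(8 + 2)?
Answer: -1308 + 436*sqrt(10) ≈ 70.753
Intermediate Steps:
N(v) = 12 - 4*sqrt(10) (N(v) = 12 - 4*sqrt(8 + 2) = 12 - 4*sqrt(10))
C = 127 (C = 189 - 62 = 127)
N(2)*(-236 + C) = (12 - 4*sqrt(10))*(-236 + 127) = (12 - 4*sqrt(10))*(-109) = -1308 + 436*sqrt(10)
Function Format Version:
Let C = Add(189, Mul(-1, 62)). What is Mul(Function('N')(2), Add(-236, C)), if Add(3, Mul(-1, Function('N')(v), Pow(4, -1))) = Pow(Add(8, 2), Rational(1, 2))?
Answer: Add(-1308, Mul(436, Pow(10, Rational(1, 2)))) ≈ 70.753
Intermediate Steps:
Function('N')(v) = Add(12, Mul(-4, Pow(10, Rational(1, 2)))) (Function('N')(v) = Add(12, Mul(-4, Pow(Add(8, 2), Rational(1, 2)))) = Add(12, Mul(-4, Pow(10, Rational(1, 2)))))
C = 127 (C = Add(189, -62) = 127)
Mul(Function('N')(2), Add(-236, C)) = Mul(Add(12, Mul(-4, Pow(10, Rational(1, 2)))), Add(-236, 127)) = Mul(Add(12, Mul(-4, Pow(10, Rational(1, 2)))), -109) = Add(-1308, Mul(436, Pow(10, Rational(1, 2))))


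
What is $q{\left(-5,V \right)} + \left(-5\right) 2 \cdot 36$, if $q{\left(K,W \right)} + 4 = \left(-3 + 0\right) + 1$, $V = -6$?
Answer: $-366$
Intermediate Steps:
$q{\left(K,W \right)} = -6$ ($q{\left(K,W \right)} = -4 + \left(\left(-3 + 0\right) + 1\right) = -4 + \left(-3 + 1\right) = -4 - 2 = -6$)
$q{\left(-5,V \right)} + \left(-5\right) 2 \cdot 36 = -6 + \left(-5\right) 2 \cdot 36 = -6 - 360 = -366$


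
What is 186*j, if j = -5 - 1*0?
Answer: -930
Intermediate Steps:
j = -5 (j = -5 + 0 = -5)
186*j = 186*(-5) = -930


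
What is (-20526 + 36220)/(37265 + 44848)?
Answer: 15694/82113 ≈ 0.19113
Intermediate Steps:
(-20526 + 36220)/(37265 + 44848) = 15694/82113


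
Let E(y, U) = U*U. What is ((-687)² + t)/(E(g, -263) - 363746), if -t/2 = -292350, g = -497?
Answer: -1056669/294577 ≈ -3.5871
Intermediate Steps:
E(y, U) = U²
t = 584700 (t = -2*(-292350) = 584700)
((-687)² + t)/(E(g, -263) - 363746) = ((-687)² + 584700)/((-263)² - 363746) = (471969 + 584700)/(69169 - 363746) = 1056669/(-294577) = 1056669*(-1/294577) = -1056669/294577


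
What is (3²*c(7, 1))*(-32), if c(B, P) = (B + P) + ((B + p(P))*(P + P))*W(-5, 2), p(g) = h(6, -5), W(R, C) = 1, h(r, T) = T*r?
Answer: 10944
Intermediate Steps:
p(g) = -30 (p(g) = -5*6 = -30)
c(B, P) = B + P + 2*P*(-30 + B) (c(B, P) = (B + P) + ((B - 30)*(P + P))*1 = (B + P) + ((-30 + B)*(2*P))*1 = (B + P) + (2*P*(-30 + B))*1 = (B + P) + 2*P*(-30 + B) = B + P + 2*P*(-30 + B))
(3²*c(7, 1))*(-32) = (3²*(7 - 59*1 + 2*7*1))*(-32) = (9*(7 - 59 + 14))*(-32) = (9*(-38))*(-32) = -342*(-32) = 10944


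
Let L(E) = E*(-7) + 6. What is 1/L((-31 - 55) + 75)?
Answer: 1/83 ≈ 0.012048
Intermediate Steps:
L(E) = 6 - 7*E (L(E) = -7*E + 6 = 6 - 7*E)
1/L((-31 - 55) + 75) = 1/(6 - 7*((-31 - 55) + 75)) = 1/(6 - 7*(-86 + 75)) = 1/(6 - 7*(-11)) = 1/(6 + 77) = 1/83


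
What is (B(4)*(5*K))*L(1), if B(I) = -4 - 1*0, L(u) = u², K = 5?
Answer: -100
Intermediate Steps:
B(I) = -4 (B(I) = -4 + 0 = -4)
(B(4)*(5*K))*L(1) = -20*5*1² = -4*25*1 = -100*1 = -100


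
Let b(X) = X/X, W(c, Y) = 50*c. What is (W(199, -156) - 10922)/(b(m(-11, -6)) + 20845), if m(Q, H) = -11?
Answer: -486/10423 ≈ -0.046628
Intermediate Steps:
b(X) = 1
(W(199, -156) - 10922)/(b(m(-11, -6)) + 20845) = (50*199 - 10922)/(1 + 20845) = (9950 - 10922)/20846 = -972*1/20846 = -486/10423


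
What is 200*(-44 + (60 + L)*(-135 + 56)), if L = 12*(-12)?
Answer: 1318400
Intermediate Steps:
L = -144
200*(-44 + (60 + L)*(-135 + 56)) = 200*(-44 + (60 - 144)*(-135 + 56)) = 200*(-44 - 84*(-79)) = 200*(-44 + 6636) = 200*6592 = 1318400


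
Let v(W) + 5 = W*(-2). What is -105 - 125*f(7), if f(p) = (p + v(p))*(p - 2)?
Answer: 7395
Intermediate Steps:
v(W) = -5 - 2*W (v(W) = -5 + W*(-2) = -5 - 2*W)
f(p) = (-5 - p)*(-2 + p) (f(p) = (p + (-5 - 2*p))*(p - 2) = (-5 - p)*(-2 + p))
-105 - 125*f(7) = -105 - 125*(10 - 1*7² - 3*7) = -105 - 125*(10 - 1*49 - 21) = -105 - 125*(10 - 49 - 21) = -105 - 125*(-60) = -105 + 7500 = 7395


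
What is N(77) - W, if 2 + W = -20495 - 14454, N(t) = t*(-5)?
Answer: 34566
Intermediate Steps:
N(t) = -5*t
W = -34951 (W = -2 + (-20495 - 14454) = -2 - 34949 = -34951)
N(77) - W = -5*77 - 1*(-34951) = -385 + 34951 = 34566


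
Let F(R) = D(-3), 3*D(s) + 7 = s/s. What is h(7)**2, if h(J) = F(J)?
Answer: 4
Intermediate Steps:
D(s) = -2 (D(s) = -7/3 + (s/s)/3 = -7/3 + (1/3)*1 = -7/3 + 1/3 = -2)
F(R) = -2
h(J) = -2
h(7)**2 = (-2)**2 = 4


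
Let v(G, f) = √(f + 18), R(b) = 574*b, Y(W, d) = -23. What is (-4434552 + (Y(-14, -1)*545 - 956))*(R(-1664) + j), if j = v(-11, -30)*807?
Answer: 4248485998848 - 7179141402*I*√3 ≈ 4.2485e+12 - 1.2435e+10*I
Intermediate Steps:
v(G, f) = √(18 + f)
j = 1614*I*√3 (j = √(18 - 30)*807 = √(-12)*807 = (2*I*√3)*807 = 1614*I*√3 ≈ 2795.5*I)
(-4434552 + (Y(-14, -1)*545 - 956))*(R(-1664) + j) = (-4434552 + (-23*545 - 956))*(574*(-1664) + 1614*I*√3) = (-4434552 + (-12535 - 956))*(-955136 + 1614*I*√3) = (-4434552 - 13491)*(-955136 + 1614*I*√3) = -4448043*(-955136 + 1614*I*√3) = 4248485998848 - 7179141402*I*√3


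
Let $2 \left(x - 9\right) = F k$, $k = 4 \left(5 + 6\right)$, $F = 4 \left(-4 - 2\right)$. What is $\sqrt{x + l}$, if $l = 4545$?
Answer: $\sqrt{4026} \approx 63.451$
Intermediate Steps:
$F = -24$ ($F = 4 \left(-6\right) = -24$)
$k = 44$ ($k = 4 \cdot 11 = 44$)
$x = -519$ ($x = 9 + \frac{\left(-24\right) 44}{2} = 9 + \frac{1}{2} \left(-1056\right) = 9 - 528 = -519$)
$\sqrt{x + l} = \sqrt{-519 + 4545} = \sqrt{4026}$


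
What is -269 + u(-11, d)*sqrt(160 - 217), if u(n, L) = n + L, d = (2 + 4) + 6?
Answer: -269 + I*sqrt(57) ≈ -269.0 + 7.5498*I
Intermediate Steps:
d = 12 (d = 6 + 6 = 12)
u(n, L) = L + n
-269 + u(-11, d)*sqrt(160 - 217) = -269 + (12 - 11)*sqrt(160 - 217) = -269 + 1*sqrt(-57) = -269 + 1*(I*sqrt(57)) = -269 + I*sqrt(57)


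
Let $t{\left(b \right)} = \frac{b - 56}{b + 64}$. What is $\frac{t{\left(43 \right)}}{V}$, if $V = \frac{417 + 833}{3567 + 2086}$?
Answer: $- \frac{73489}{133750} \approx -0.54945$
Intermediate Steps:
$V = \frac{1250}{5653} \approx 0.22112$
$t{\left(b \right)} = \frac{-56 + b}{64 + b}$
$\frac{t{\left(43 \right)}}{V} = \frac{\frac{1}{64 + 43} \left(-56 + 43\right)}{\frac{1250}{5653}} = \frac{1}{107} \left(-13\right) \frac{5653}{1250} = \left(- \frac{13}{107}\right) \frac{5653}{1250} = - \frac{73489}{133750}$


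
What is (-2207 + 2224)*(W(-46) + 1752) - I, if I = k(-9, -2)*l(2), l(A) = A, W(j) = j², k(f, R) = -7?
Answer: 65770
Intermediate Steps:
I = -14 (I = -7*2 = -14)
(-2207 + 2224)*(W(-46) + 1752) - I = (-2207 + 2224)*((-46)² + 1752) - 1*(-14) = 17*(2116 + 1752) + 14 = 17*3868 + 14 = 65756 + 14 = 65770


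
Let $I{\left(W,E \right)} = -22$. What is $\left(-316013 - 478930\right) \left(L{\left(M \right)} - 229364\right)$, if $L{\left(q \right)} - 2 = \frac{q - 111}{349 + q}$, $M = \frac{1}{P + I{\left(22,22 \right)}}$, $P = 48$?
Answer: $\frac{110309631295467}{605} \approx 1.8233 \cdot 10^{11}$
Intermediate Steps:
$M = \frac{1}{26}$ ($M = \frac{1}{48 - 22} = \frac{1}{26} \approx 0.038462$)
$L{\left(q \right)} = 2 + \frac{-111 + q}{349 + q}$ ($L{\left(q \right)} = 2 + \frac{q - 111}{349 + q} = 2 + \frac{-111 + q}{349 + q}$)
$\left(-316013 - 478930\right) \left(L{\left(M \right)} - 229364\right) = \left(-316013 - 478930\right) \left(\frac{587 + 3 \cdot \frac{1}{26}}{349 + \frac{1}{26}} - 229364\right) = - 794943 \left(\frac{587 + \frac{3}{26}}{\frac{9075}{26}} - 229364\right) = - 794943 \left(\frac{26}{9075} \cdot \frac{15265}{26} - 229364\right) = - 794943 \left(\frac{3053}{1815} - 229364\right) = \left(-794943\right) \left(- \frac{416292607}{1815}\right) = \frac{110309631295467}{605}$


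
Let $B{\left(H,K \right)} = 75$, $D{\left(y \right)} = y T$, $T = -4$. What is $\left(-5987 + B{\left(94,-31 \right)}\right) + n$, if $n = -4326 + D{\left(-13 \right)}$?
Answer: $-10186$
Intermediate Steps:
$D{\left(y \right)} = - 4 y$ ($D{\left(y \right)} = y \left(-4\right) = - 4 y$)
$n = -4274$ ($n = -4326 - -52 = -4326 + 52 = -4274$)
$\left(-5987 + B{\left(94,-31 \right)}\right) + n = \left(-5987 + 75\right) - 4274 = -5912 - 4274 = -10186$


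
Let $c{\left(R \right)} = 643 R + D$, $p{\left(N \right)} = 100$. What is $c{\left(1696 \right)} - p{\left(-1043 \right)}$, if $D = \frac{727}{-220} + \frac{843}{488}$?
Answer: $\frac{29267045191}{26840} \approx 1.0904 \cdot 10^{6}$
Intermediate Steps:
$D = - \frac{42329}{26840}$ ($D = 727 \left(- \frac{1}{220}\right) + 843 \cdot \frac{1}{488} = - \frac{727}{220} + \frac{843}{488} = - \frac{42329}{26840} \approx -1.5771$)
$c{\left(R \right)} = - \frac{42329}{26840} + 643 R$ ($c{\left(R \right)} = 643 R - \frac{42329}{26840} = - \frac{42329}{26840} + 643 R$)
$c{\left(1696 \right)} - p{\left(-1043 \right)} = \left(- \frac{42329}{26840} + 643 \cdot 1696\right) - 100 = \left(- \frac{42329}{26840} + 1090528\right) - 100 = \frac{29269729191}{26840} - 100 = \frac{29267045191}{26840}$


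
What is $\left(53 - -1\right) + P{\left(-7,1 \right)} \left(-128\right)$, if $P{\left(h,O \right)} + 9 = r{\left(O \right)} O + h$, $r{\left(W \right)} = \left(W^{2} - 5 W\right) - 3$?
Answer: $2998$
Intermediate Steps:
$r{\left(W \right)} = -3 + W^{2} - 5 W$
$P{\left(h,O \right)} = -9 + h + O \left(-3 + O^{2} - 5 O\right)$ ($P{\left(h,O \right)} = -9 + \left(\left(-3 + O^{2} - 5 O\right) O + h\right) = -9 + \left(O \left(-3 + O^{2} - 5 O\right) + h\right) = -9 + \left(h + O \left(-3 + O^{2} - 5 O\right)\right) = -9 + h + O \left(-3 + O^{2} - 5 O\right)$)
$\left(53 - -1\right) + P{\left(-7,1 \right)} \left(-128\right) = \left(53 - -1\right) + \left(-9 - 7 - 1 \left(3 - 1^{2} + 5 \cdot 1\right)\right) \left(-128\right) = \left(53 + 1\right) + \left(-9 - 7 - 1 \left(3 - 1 + 5\right)\right) \left(-128\right) = 54 + \left(-9 - 7 - 1 \left(3 - 1 + 5\right)\right) \left(-128\right) = 54 + \left(-9 - 7 - 1 \cdot 7\right) \left(-128\right) = 54 + \left(-9 - 7 - 7\right) \left(-128\right) = 54 - -2944 = 54 + 2944 = 2998$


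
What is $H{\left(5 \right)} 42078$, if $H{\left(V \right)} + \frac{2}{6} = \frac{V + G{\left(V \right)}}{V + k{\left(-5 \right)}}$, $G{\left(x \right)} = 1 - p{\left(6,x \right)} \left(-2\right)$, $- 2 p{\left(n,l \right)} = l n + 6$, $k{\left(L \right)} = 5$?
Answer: $-140260$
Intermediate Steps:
$p{\left(n,l \right)} = -3 - \frac{l n}{2}$ ($p{\left(n,l \right)} = - \frac{l n + 6}{2} = - \frac{6 + l n}{2} = -3 - \frac{l n}{2}$)
$G{\left(x \right)} = -5 - 6 x$ ($G{\left(x \right)} = 1 - \left(-3 - \frac{1}{2} x 6\right) \left(-2\right) = 1 - \left(-3 - 3 x\right) \left(-2\right) = 1 - \left(6 + 6 x\right) = -5 - 6 x$)
$H{\left(V \right)} = - \frac{1}{3} + \frac{-5 - 5 V}{5 + V}$ ($H{\left(V \right)} = - \frac{1}{3} + \frac{V - \left(5 + 6 V\right)}{V + 5} = - \frac{1}{3} + \frac{-5 - 5 V}{5 + V}$)
$H{\left(5 \right)} 42078 = \frac{4 \left(-5 - 20\right)}{3 \left(5 + 5\right)} 42078 = \frac{4 \left(-5 - 20\right)}{3 \cdot 10} \cdot 42078 = \frac{4}{3} \cdot \frac{1}{10} \left(-25\right) 42078 = \left(- \frac{10}{3}\right) 42078 = -140260$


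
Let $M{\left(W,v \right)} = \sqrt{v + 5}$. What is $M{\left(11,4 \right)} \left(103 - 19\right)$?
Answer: $252$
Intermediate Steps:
$M{\left(W,v \right)} = \sqrt{5 + v}$
$M{\left(11,4 \right)} \left(103 - 19\right) = \sqrt{5 + 4} \left(103 - 19\right) = \sqrt{9} \cdot 84 = 3 \cdot 84 = 252$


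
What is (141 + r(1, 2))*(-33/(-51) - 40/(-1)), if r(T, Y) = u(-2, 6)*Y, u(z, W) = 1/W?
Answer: 292984/51 ≈ 5744.8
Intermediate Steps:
r(T, Y) = Y/6
(141 + r(1, 2))*(-33/(-51) - 40/(-1)) = (141 + (⅙)*2)*(-33/(-51) - 40/(-1)) = (141 + ⅓)*(-33*(-1/51) - 40*(-1)) = 424*(11/17 + 40)/3 = (424/3)*(691/17) = 292984/51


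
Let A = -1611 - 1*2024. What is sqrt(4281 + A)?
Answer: sqrt(646) ≈ 25.417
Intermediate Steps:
A = -3635 (A = -1611 - 2024 = -3635)
sqrt(4281 + A) = sqrt(4281 - 3635) = sqrt(646)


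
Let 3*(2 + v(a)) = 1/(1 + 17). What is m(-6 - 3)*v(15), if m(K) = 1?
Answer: -107/54 ≈ -1.9815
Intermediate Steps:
v(a) = -107/54 (v(a) = -2 + 1/(3*(1 + 17)) = -2 + (⅓)/18 = -2 + (⅓)*(1/18) = -2 + 1/54 = -107/54)
m(-6 - 3)*v(15) = 1*(-107/54) = -107/54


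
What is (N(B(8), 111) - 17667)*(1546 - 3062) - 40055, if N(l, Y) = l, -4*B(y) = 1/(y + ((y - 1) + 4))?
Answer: 508119602/19 ≈ 2.6743e+7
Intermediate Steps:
B(y) = -1/(4*(3 + 2*y)) (B(y) = -1/(4*(y + ((y - 1) + 4))) = -1/(4*(y + ((-1 + y) + 4))) = -1/(4*(y + (3 + y))) = -1/(4*(3 + 2*y)))
(N(B(8), 111) - 17667)*(1546 - 3062) - 40055 = (-1/(12 + 8*8) - 17667)*(1546 - 3062) - 40055 = (-1/(12 + 64) - 17667)*(-1516) - 40055 = (-1/76 - 17667)*(-1516) - 40055 = -1342693/76*(-1516) - 40055 = 508880647/19 - 40055 = 508119602/19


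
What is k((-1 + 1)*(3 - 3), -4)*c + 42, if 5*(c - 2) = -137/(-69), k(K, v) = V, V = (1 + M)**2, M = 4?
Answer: 7033/69 ≈ 101.93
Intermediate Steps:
V = 25 (V = (1 + 4)**2 = 5**2 = 25)
k(K, v) = 25
c = 827/345 (c = 2 + (-137/(-69))/5 = 2 + (-137*(-1/69))/5 = 2 + (1/5)*(137/69) = 2 + 137/345 = 827/345 ≈ 2.3971)
k((-1 + 1)*(3 - 3), -4)*c + 42 = 25*(827/345) + 42 = 4135/69 + 42 = 7033/69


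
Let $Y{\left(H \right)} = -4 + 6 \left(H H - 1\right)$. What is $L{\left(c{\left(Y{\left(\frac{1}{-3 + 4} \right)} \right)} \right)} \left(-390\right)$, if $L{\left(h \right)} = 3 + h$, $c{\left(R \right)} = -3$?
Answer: $0$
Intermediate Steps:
$Y{\left(H \right)} = -10 + 6 H^{2}$ ($Y{\left(H \right)} = -4 + 6 \left(H^{2} - 1\right) = -4 + 6 \left(-1 + H^{2}\right) = -4 + \left(-6 + 6 H^{2}\right) = -10 + 6 H^{2}$)
$L{\left(c{\left(Y{\left(\frac{1}{-3 + 4} \right)} \right)} \right)} \left(-390\right) = \left(3 - 3\right) \left(-390\right) = 0 \left(-390\right) = 0$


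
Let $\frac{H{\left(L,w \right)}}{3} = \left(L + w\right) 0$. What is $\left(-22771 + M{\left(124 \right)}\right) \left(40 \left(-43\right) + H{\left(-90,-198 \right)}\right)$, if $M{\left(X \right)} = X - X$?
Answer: $39166120$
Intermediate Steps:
$M{\left(X \right)} = 0$
$H{\left(L,w \right)} = 0$ ($H{\left(L,w \right)} = 3 \left(L + w\right) 0 = 3 \cdot 0 = 0$)
$\left(-22771 + M{\left(124 \right)}\right) \left(40 \left(-43\right) + H{\left(-90,-198 \right)}\right) = \left(-22771 + 0\right) \left(40 \left(-43\right) + 0\right) = - 22771 \left(-1720 + 0\right) = \left(-22771\right) \left(-1720\right) = 39166120$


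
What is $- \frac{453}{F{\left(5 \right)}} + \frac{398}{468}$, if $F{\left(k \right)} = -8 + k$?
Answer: $\frac{35533}{234} \approx 151.85$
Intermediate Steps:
$- \frac{453}{F{\left(5 \right)}} + \frac{398}{468} = - \frac{453}{-8 + 5} + \frac{398}{468} = - \frac{453}{-3} + 398 \cdot \frac{1}{468} = \left(-453\right) \left(- \frac{1}{3}\right) + \frac{199}{234} = 151 + \frac{199}{234} = \frac{35533}{234}$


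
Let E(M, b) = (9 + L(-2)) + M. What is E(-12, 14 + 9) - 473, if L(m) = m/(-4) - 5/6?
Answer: -1429/3 ≈ -476.33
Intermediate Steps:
L(m) = -⅚ - m/4 (L(m) = m*(-¼) - 5*⅙ = -m/4 - ⅚ = -⅚ - m/4)
E(M, b) = 26/3 + M (E(M, b) = (9 + (-⅚ - ¼*(-2))) + M = (9 + (-⅚ + ½)) + M = (9 - ⅓) + M = 26/3 + M)
E(-12, 14 + 9) - 473 = (26/3 - 12) - 473 = -10/3 - 473 = -1429/3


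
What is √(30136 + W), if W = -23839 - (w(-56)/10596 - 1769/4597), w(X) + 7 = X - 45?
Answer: √103760331419237297/4059151 ≈ 79.356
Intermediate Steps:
w(X) = -52 + X (w(X) = -7 + (X - 45) = -7 + (-45 + X) = -52 + X)
W = -96764497289/4059151 (W = -23839 - ((-52 - 56)/10596 - 1769/4597) = -23839 - (-108*1/10596 - 1769*1/4597) = -23839 - (-9/883 - 1769/4597) = -23839 - 1*(-1603400/4059151) = -23839 + 1603400/4059151 = -96764497289/4059151 ≈ -23839.)
√(30136 + W) = √(30136 - 96764497289/4059151) = √(25562077247/4059151) = √103760331419237297/4059151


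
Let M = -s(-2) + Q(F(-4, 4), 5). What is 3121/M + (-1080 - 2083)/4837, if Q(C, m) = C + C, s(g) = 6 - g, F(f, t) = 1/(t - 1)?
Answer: -45358417/106414 ≈ -426.24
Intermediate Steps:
F(f, t) = 1/(-1 + t)
Q(C, m) = 2*C
M = -22/3 (M = -(6 - 1*(-2)) + 2/(-1 + 4) = -(6 + 2) + 2/3 = -1*8 + 2*(1/3) = -8 + 2/3 = -22/3 ≈ -7.3333)
3121/M + (-1080 - 2083)/4837 = 3121/(-22/3) + (-1080 - 2083)/4837 = 3121*(-3/22) - 3163*1/4837 = -9363/22 - 3163/4837 = -45358417/106414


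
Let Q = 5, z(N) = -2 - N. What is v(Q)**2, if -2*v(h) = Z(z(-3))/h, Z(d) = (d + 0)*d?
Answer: 1/100 ≈ 0.010000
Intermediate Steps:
Z(d) = d**2 (Z(d) = d*d = d**2)
v(h) = -1/(2*h) (v(h) = -(-2 - 1*(-3))**2/(2*h) = -(-2 + 3)**2/(2*h) = -1**2/(2*h) = -1/(2*h))
v(Q)**2 = (-1/2/5)**2 = (-1/2*1/5)**2 = (-1/10)**2 = 1/100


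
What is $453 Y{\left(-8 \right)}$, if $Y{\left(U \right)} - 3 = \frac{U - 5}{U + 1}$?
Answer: $\frac{15402}{7} \approx 2200.3$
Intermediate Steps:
$Y{\left(U \right)} = 3 + \frac{-5 + U}{1 + U}$ ($Y{\left(U \right)} = 3 + \frac{U - 5}{U + 1} = 3 + \frac{-5 + U}{1 + U}$)
$453 Y{\left(-8 \right)} = 453 \frac{2 \left(-1 + 2 \left(-8\right)\right)}{1 - 8} = 453 \frac{2 \left(-1 - 16\right)}{-7} = 453 \cdot 2 \left(- \frac{1}{7}\right) \left(-17\right) = 453 \cdot \frac{34}{7} = \frac{15402}{7}$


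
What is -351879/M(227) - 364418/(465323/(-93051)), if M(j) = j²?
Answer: 1747156791805305/23977628867 ≈ 72866.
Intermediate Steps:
-351879/M(227) - 364418/(465323/(-93051)) = -351879/(227²) - 364418/(465323/(-93051)) = -351879/51529 - 364418/(465323*(-1/93051)) = -351879*1/51529 - 364418/(-465323/93051) = -351879/51529 - 364418*(-93051/465323) = -351879/51529 + 33909459318/465323 = 1747156791805305/23977628867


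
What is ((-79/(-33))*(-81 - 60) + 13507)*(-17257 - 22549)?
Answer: -5766456384/11 ≈ -5.2422e+8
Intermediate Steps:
((-79/(-33))*(-81 - 60) + 13507)*(-17257 - 22549) = (-79*(-1/33)*(-141) + 13507)*(-39806) = ((79/33)*(-141) + 13507)*(-39806) = (-3713/11 + 13507)*(-39806) = (144864/11)*(-39806) = -5766456384/11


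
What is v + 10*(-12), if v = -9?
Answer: -129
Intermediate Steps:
v + 10*(-12) = -9 + 10*(-12) = -9 - 120 = -129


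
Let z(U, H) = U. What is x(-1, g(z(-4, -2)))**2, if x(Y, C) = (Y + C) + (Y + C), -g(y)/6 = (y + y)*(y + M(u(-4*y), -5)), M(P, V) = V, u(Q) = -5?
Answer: 749956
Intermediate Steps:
g(y) = -12*y*(-5 + y) (g(y) = -6*(y + y)*(y - 5) = -6*2*y*(-5 + y) = -12*y*(-5 + y))
x(Y, C) = 2*C + 2*Y (x(Y, C) = (C + Y) + (C + Y) = 2*C + 2*Y)
x(-1, g(z(-4, -2)))**2 = (2*(12*(-4)*(5 - 1*(-4))) + 2*(-1))**2 = (2*(12*(-4)*(5 + 4)) - 2)**2 = (2*(12*(-4)*9) - 2)**2 = (2*(-432) - 2)**2 = (-864 - 2)**2 = (-866)**2 = 749956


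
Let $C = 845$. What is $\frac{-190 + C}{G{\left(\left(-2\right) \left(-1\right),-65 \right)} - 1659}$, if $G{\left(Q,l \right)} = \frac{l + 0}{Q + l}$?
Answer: $- \frac{41265}{104452} \approx -0.39506$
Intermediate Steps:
$G{\left(Q,l \right)} = \frac{l}{Q + l}$
$\frac{-190 + C}{G{\left(\left(-2\right) \left(-1\right),-65 \right)} - 1659} = \frac{-190 + 845}{- \frac{65}{\left(-2\right) \left(-1\right) - 65} - 1659} = \frac{655}{- \frac{65}{2 - 65} - 1659} = \frac{655}{- \frac{65}{-63} - 1659} = \frac{655}{\left(-65\right) \left(- \frac{1}{63}\right) - 1659} = \frac{655}{\frac{65}{63} - 1659} = \frac{655}{- \frac{104452}{63}} = 655 \left(- \frac{63}{104452}\right) = - \frac{41265}{104452}$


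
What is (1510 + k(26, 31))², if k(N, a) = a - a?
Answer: 2280100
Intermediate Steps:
k(N, a) = 0
(1510 + k(26, 31))² = (1510 + 0)² = 1510² = 2280100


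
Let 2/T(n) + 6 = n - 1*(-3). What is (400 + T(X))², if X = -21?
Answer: 23030401/144 ≈ 1.5993e+5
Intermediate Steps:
T(n) = 2/(-3 + n) (T(n) = 2/(-6 + (n - 1*(-3))) = 2/(-6 + (n + 3)) = 2/(-6 + (3 + n)) = 2/(-3 + n))
(400 + T(X))² = (400 + 2/(-3 - 21))² = (400 + 2/(-24))² = (400 + 2*(-1/24))² = (400 - 1/12)² = (4799/12)² = 23030401/144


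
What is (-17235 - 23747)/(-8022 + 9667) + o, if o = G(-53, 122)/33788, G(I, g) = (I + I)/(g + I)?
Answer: -47772230837/1917553470 ≈ -24.913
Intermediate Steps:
G(I, g) = 2*I/(I + g) (G(I, g) = (2*I)/(I + g) = 2*I/(I + g))
o = -53/1165686 (o = (2*(-53)/(-53 + 122))/33788 = (2*(-53)/69)*(1/33788) = (2*(-53)*(1/69))*(1/33788) = -106/69*1/33788 = -53/1165686 ≈ -4.5467e-5)
(-17235 - 23747)/(-8022 + 9667) + o = (-17235 - 23747)/(-8022 + 9667) - 53/1165686 = -40982/1645 - 53/1165686 = -47772230837/1917553470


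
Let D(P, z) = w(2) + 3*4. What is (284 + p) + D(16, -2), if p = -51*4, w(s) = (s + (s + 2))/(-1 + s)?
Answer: 98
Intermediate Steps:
w(s) = (2 + 2*s)/(-1 + s) (w(s) = (s + (2 + s))/(-1 + s) = (2 + 2*s)/(-1 + s))
p = -204
D(P, z) = 18 (D(P, z) = 2*(1 + 2)/(-1 + 2) + 3*4 = 2*3/1 + 12 = 2*1*3 + 12 = 6 + 12 = 18)
(284 + p) + D(16, -2) = (284 - 204) + 18 = 80 + 18 = 98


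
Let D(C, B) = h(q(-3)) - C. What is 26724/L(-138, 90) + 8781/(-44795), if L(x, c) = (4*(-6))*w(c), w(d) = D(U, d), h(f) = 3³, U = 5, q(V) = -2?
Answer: -100144829/1970980 ≈ -50.810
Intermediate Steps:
h(f) = 27
D(C, B) = 27 - C
w(d) = 22 (w(d) = 27 - 1*5 = 27 - 5 = 22)
L(x, c) = -528 (L(x, c) = (4*(-6))*22 = -24*22 = -528)
26724/L(-138, 90) + 8781/(-44795) = 26724/(-528) + 8781/(-44795) = 26724*(-1/528) + 8781*(-1/44795) = -2227/44 - 8781/44795 = -100144829/1970980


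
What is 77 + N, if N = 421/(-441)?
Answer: 33536/441 ≈ 76.045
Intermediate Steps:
N = -421/441 (N = 421*(-1/441) = -421/441 ≈ -0.95465)
77 + N = 77 - 421/441 = 33536/441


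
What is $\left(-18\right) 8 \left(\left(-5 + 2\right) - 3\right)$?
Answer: $864$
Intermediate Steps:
$\left(-18\right) 8 \left(\left(-5 + 2\right) - 3\right) = - 144 \left(-3 - 3\right) = \left(-144\right) \left(-6\right) = 864$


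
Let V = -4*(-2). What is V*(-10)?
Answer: -80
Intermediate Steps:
V = 8
V*(-10) = 8*(-10) = -80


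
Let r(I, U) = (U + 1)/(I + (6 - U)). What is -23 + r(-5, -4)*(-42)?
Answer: 11/5 ≈ 2.2000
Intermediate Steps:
r(I, U) = (1 + U)/(6 + I - U)
-23 + r(-5, -4)*(-42) = -23 + ((1 - 4)/(6 - 5 - 1*(-4)))*(-42) = -23 + (-3/(6 - 5 + 4))*(-42) = -23 + (-3/5)*(-42) = -23 + ((1/5)*(-3))*(-42) = -23 - 3/5*(-42) = -23 + 126/5 = 11/5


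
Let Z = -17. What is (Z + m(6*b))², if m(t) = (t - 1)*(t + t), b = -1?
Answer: 4489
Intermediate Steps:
m(t) = 2*t*(-1 + t) (m(t) = (-1 + t)*(2*t) = 2*t*(-1 + t))
(Z + m(6*b))² = (-17 + 2*(6*(-1))*(-1 + 6*(-1)))² = (-17 + 2*(-6)*(-1 - 6))² = (-17 + 2*(-6)*(-7))² = (-17 + 84)² = 67² = 4489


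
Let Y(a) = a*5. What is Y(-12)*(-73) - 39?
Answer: 4341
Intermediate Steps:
Y(a) = 5*a
Y(-12)*(-73) - 39 = (5*(-12))*(-73) - 39 = -60*(-73) - 39 = 4380 - 39 = 4341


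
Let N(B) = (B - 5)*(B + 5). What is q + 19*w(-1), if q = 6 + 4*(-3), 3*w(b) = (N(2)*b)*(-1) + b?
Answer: -436/3 ≈ -145.33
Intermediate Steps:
N(B) = (-5 + B)*(5 + B)
w(b) = 22*b/3 (w(b) = (((-25 + 2²)*b)*(-1) + b)/3 = (((-25 + 4)*b)*(-1) + b)/3 = (-21*b*(-1) + b)/3 = (21*b + b)/3 = (22*b)/3 = 22*b/3)
q = -6 (q = 6 - 12 = -6)
q + 19*w(-1) = -6 + 19*((22/3)*(-1)) = -6 + 19*(-22/3) = -6 - 418/3 = -436/3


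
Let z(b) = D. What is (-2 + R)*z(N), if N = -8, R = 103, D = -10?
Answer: -1010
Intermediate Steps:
z(b) = -10
(-2 + R)*z(N) = (-2 + 103)*(-10) = 101*(-10) = -1010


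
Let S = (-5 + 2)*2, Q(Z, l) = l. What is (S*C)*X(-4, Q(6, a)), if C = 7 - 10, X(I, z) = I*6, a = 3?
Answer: -432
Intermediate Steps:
X(I, z) = 6*I
C = -3
S = -6 (S = -3*2 = -6)
(S*C)*X(-4, Q(6, a)) = (-6*(-3))*(6*(-4)) = 18*(-24) = -432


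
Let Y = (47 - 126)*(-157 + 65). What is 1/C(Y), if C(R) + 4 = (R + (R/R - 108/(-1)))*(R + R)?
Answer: 1/107232068 ≈ 9.3256e-9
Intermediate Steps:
Y = 7268 (Y = -79*(-92) = 7268)
C(R) = -4 + 2*R*(109 + R) (C(R) = -4 + (R + (R/R - 108/(-1)))*(R + R) = -4 + (R + (1 - 108*(-1)))*(2*R) = -4 + (R + (1 + 108))*(2*R) = -4 + (R + 109)*(2*R) = -4 + (109 + R)*(2*R) = -4 + 2*R*(109 + R))
1/C(Y) = 1/(-4 + 2*7268**2 + 218*7268) = 1/(-4 + 2*52823824 + 1584424) = 1/(-4 + 105647648 + 1584424) = 1/107232068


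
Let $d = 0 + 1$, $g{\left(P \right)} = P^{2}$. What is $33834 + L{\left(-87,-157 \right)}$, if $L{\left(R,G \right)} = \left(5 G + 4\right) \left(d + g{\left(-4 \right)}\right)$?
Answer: $20557$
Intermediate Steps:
$d = 1$
$L{\left(R,G \right)} = 68 + 85 G$ ($L{\left(R,G \right)} = \left(5 G + 4\right) \left(1 + \left(-4\right)^{2}\right) = \left(4 + 5 G\right) \left(1 + 16\right) = \left(4 + 5 G\right) 17 = 68 + 85 G$)
$33834 + L{\left(-87,-157 \right)} = 33834 + \left(68 + 85 \left(-157\right)\right) = 33834 + \left(68 - 13345\right) = 33834 - 13277 = 20557$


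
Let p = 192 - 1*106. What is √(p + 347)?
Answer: √433 ≈ 20.809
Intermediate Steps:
p = 86 (p = 192 - 106 = 86)
√(p + 347) = √(86 + 347) = √433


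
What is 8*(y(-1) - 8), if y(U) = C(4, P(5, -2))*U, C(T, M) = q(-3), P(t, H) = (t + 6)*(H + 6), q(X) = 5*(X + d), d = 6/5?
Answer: 8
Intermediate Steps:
d = 6/5 (d = 6*(⅕) = 6/5 ≈ 1.2000)
q(X) = 6 + 5*X (q(X) = 5*(X + 6/5) = 5*(6/5 + X) = 6 + 5*X)
P(t, H) = (6 + H)*(6 + t) (P(t, H) = (6 + t)*(6 + H) = (6 + H)*(6 + t))
C(T, M) = -9 (C(T, M) = 6 + 5*(-3) = 6 - 15 = -9)
y(U) = -9*U
8*(y(-1) - 8) = 8*(-9*(-1) - 8) = 8*(9 - 8) = 8*1 = 8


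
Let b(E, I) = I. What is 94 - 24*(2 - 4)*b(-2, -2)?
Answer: -2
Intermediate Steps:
94 - 24*(2 - 4)*b(-2, -2) = 94 - 24*(2 - 4)*(-2) = 94 - (-48)*(-2) = 94 - 24*4 = 94 - 96 = -2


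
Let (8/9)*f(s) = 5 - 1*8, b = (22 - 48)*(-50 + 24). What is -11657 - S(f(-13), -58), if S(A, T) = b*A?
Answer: -18751/2 ≈ -9375.5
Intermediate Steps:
b = 676 (b = -26*(-26) = 676)
f(s) = -27/8 (f(s) = 9*(5 - 1*8)/8 = 9*(5 - 8)/8 = (9/8)*(-3) = -27/8)
S(A, T) = 676*A
-11657 - S(f(-13), -58) = -11657 - 676*(-27)/8 = -11657 - 1*(-4563/2) = -11657 + 4563/2 = -18751/2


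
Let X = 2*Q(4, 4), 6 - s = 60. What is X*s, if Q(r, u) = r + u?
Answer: -864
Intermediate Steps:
s = -54 (s = 6 - 1*60 = 6 - 60 = -54)
X = 16 (X = 2*(4 + 4) = 2*8 = 16)
X*s = 16*(-54) = -864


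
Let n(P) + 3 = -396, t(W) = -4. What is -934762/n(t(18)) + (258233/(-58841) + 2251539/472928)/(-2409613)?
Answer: 3298905067845411839977/1408126477282027104 ≈ 2342.8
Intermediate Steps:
n(P) = -399 (n(P) = -3 - 396 = -399)
-934762/n(t(18)) + (258233/(-58841) + 2251539/472928)/(-2409613) = -934762/(-399) + (258233/(-58841) + 2251539/472928)/(-2409613) = -934762*(-1/399) + (258233*(-1/58841) + 2251539*(1/472928))*(-1/2409613) = 49198/21 + (-258233/58841 + 2251539/472928)*(-1/2409613) = 49198/21 + (10357190075/27827556448)*(-1/2409613) = 49198/21 - 10357190075/67053641775334624 = 3298905067845411839977/1408126477282027104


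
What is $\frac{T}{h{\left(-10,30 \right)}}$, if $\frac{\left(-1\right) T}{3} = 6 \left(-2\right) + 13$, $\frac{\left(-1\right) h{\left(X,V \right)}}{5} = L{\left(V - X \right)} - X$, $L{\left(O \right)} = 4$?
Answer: $\frac{3}{70} \approx 0.042857$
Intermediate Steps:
$h{\left(X,V \right)} = -20 + 5 X$ ($h{\left(X,V \right)} = - 5 \left(4 - X\right) = -20 + 5 X$)
$T = -3$ ($T = - 3 \left(6 \left(-2\right) + 13\right) = - 3 \left(-12 + 13\right) = \left(-3\right) 1 = -3$)
$\frac{T}{h{\left(-10,30 \right)}} = - \frac{3}{-20 + 5 \left(-10\right)} = - \frac{3}{-20 - 50} = - \frac{3}{-70} = \left(-3\right) \left(- \frac{1}{70}\right) = \frac{3}{70}$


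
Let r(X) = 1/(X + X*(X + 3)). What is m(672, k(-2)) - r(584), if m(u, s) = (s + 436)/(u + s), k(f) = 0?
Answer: 74265/114464 ≈ 0.64881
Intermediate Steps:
r(X) = 1/(X + X*(3 + X))
m(u, s) = (436 + s)/(s + u)
m(672, k(-2)) - r(584) = (436 + 0)/(0 + 672) - 1/(584*(4 + 584)) = 436/672 - 1/(584*588) = (1/672)*436 - 1/(584*588) = 109/168 - 1*1/343392 = 109/168 - 1/343392 = 74265/114464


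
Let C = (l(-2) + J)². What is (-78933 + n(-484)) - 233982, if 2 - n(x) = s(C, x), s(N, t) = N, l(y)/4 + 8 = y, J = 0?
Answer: -314513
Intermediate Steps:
l(y) = -32 + 4*y
C = 1600 (C = ((-32 + 4*(-2)) + 0)² = ((-32 - 8) + 0)² = (-40 + 0)² = (-40)² = 1600)
n(x) = -1598 (n(x) = 2 - 1*1600 = 2 - 1600 = -1598)
(-78933 + n(-484)) - 233982 = (-78933 - 1598) - 233982 = -80531 - 233982 = -314513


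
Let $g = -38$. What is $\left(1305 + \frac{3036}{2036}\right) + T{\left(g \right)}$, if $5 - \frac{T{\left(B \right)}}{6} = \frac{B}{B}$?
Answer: $\frac{677220}{509} \approx 1330.5$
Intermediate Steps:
$T{\left(B \right)} = 24$ ($T{\left(B \right)} = 30 - 6 \frac{B}{B} = 30 - 6 = 24$)
$\left(1305 + \frac{3036}{2036}\right) + T{\left(g \right)} = \left(1305 + \frac{3036}{2036}\right) + 24 = \left(1305 + 3036 \cdot \frac{1}{2036}\right) + 24 = \left(1305 + \frac{759}{509}\right) + 24 = \frac{665004}{509} + 24 = \frac{677220}{509}$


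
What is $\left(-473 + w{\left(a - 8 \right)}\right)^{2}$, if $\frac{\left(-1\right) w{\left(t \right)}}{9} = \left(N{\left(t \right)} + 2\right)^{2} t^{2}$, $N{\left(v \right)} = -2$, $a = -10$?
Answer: $223729$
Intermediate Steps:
$w{\left(t \right)} = 0$ ($w{\left(t \right)} = - 9 \left(-2 + 2\right)^{2} t^{2} = - 9 \cdot 0^{2} t^{2} = - 9 \cdot 0 t^{2} = \left(-9\right) 0 = 0$)
$\left(-473 + w{\left(a - 8 \right)}\right)^{2} = \left(-473 + 0\right)^{2} = \left(-473\right)^{2} = 223729$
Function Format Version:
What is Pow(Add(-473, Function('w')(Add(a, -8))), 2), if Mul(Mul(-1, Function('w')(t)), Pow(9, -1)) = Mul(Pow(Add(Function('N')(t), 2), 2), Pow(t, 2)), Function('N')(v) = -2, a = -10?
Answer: 223729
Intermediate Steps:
Function('w')(t) = 0 (Function('w')(t) = Mul(-9, Mul(Pow(Add(-2, 2), 2), Pow(t, 2))) = Mul(-9, Mul(Pow(0, 2), Pow(t, 2))) = Mul(-9, Mul(0, Pow(t, 2))) = Mul(-9, 0) = 0)
Pow(Add(-473, Function('w')(Add(a, -8))), 2) = Pow(Add(-473, 0), 2) = Pow(-473, 2) = 223729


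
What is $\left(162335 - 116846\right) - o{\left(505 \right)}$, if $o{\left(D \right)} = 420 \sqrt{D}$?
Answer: $45489 - 420 \sqrt{505} \approx 36051.0$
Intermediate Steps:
$\left(162335 - 116846\right) - o{\left(505 \right)} = \left(162335 - 116846\right) - 420 \sqrt{505} = 45489 - 420 \sqrt{505}$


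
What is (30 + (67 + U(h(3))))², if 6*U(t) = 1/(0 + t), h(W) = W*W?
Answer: 27447121/2916 ≈ 9412.6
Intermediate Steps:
h(W) = W²
U(t) = 1/(6*t) (U(t) = 1/(6*(0 + t)) = 1/(6*t))
(30 + (67 + U(h(3))))² = (30 + (67 + 1/(6*(3²))))² = (30 + (67 + (⅙)/9))² = (30 + (67 + (⅙)*(⅑)))² = (30 + (67 + 1/54))² = (30 + 3619/54)² = (5239/54)² = 27447121/2916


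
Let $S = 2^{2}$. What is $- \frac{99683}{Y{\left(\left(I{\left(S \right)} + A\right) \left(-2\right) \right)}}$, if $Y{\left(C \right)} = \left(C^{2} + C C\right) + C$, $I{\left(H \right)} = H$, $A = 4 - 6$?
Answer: $- \frac{99683}{28} \approx -3560.1$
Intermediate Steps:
$S = 4$
$A = -2$ ($A = 4 - 6 = -2$)
$Y{\left(C \right)} = C + 2 C^{2}$ ($Y{\left(C \right)} = \left(C^{2} + C^{2}\right) + C = 2 C^{2} + C = C + 2 C^{2}$)
$- \frac{99683}{Y{\left(\left(I{\left(S \right)} + A\right) \left(-2\right) \right)}} = - \frac{99683}{\left(4 - 2\right) \left(-2\right) \left(1 + 2 \left(4 - 2\right) \left(-2\right)\right)} = - \frac{99683}{2 \left(-2\right) \left(1 + 2 \cdot 2 \left(-2\right)\right)} = - \frac{99683}{\left(-4\right) \left(1 + 2 \left(-4\right)\right)} = - \frac{99683}{\left(-4\right) \left(1 - 8\right)} = - \frac{99683}{\left(-4\right) \left(-7\right)} = - \frac{99683}{28}$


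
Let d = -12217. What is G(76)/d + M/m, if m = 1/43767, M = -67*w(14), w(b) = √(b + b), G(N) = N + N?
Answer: -8/643 - 5864778*√7 ≈ -1.5517e+7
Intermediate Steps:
G(N) = 2*N
w(b) = √2*√b (w(b) = √(2*b) = √2*√b)
M = -134*√7 (M = -67*√2*√14 = -134*√7 ≈ -354.53)
m = 1/43767 ≈ 2.2848e-5
G(76)/d + M/m = (2*76)/(-12217) + (-134*√7)/(1/43767) = 152*(-1/12217) - 134*√7*43767 = -8/643 - 5864778*√7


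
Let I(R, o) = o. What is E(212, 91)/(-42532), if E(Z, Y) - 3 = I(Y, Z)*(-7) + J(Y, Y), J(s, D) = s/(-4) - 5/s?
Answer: 547385/15481648 ≈ 0.035357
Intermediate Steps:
J(s, D) = -5/s - s/4 (J(s, D) = s*(-1/4) - 5/s = -s/4 - 5/s = -5/s - s/4)
E(Z, Y) = 3 - 7*Z - 5/Y - Y/4 (E(Z, Y) = 3 + (Z*(-7) + (-5/Y - Y/4)) = 3 + (-7*Z + (-5/Y - Y/4)) = 3 + (-7*Z - 5/Y - Y/4) = 3 - 7*Z - 5/Y - Y/4)
E(212, 91)/(-42532) = (3 - 7*212 - 5/91 - 1/4*91)/(-42532) = (3 - 1484 - 5*1/91 - 91/4)*(-1/42532) = (3 - 1484 - 5/91 - 91/4)*(-1/42532) = -547385/364*(-1/42532) = 547385/15481648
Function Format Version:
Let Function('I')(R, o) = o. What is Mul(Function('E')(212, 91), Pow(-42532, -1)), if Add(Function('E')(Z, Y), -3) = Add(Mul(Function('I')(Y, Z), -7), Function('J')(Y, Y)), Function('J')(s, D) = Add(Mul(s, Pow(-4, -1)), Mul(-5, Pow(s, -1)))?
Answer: Rational(547385, 15481648) ≈ 0.035357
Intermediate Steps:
Function('J')(s, D) = Add(Mul(-5, Pow(s, -1)), Mul(Rational(-1, 4), s)) (Function('J')(s, D) = Add(Mul(s, Rational(-1, 4)), Mul(-5, Pow(s, -1))) = Add(Mul(Rational(-1, 4), s), Mul(-5, Pow(s, -1))) = Add(Mul(-5, Pow(s, -1)), Mul(Rational(-1, 4), s)))
Function('E')(Z, Y) = Add(3, Mul(-7, Z), Mul(-5, Pow(Y, -1)), Mul(Rational(-1, 4), Y)) (Function('E')(Z, Y) = Add(3, Add(Mul(Z, -7), Add(Mul(-5, Pow(Y, -1)), Mul(Rational(-1, 4), Y)))) = Add(3, Add(Mul(-7, Z), Add(Mul(-5, Pow(Y, -1)), Mul(Rational(-1, 4), Y)))) = Add(3, Add(Mul(-7, Z), Mul(-5, Pow(Y, -1)), Mul(Rational(-1, 4), Y))) = Add(3, Mul(-7, Z), Mul(-5, Pow(Y, -1)), Mul(Rational(-1, 4), Y)))
Mul(Function('E')(212, 91), Pow(-42532, -1)) = Mul(Add(3, Mul(-7, 212), Mul(-5, Pow(91, -1)), Mul(Rational(-1, 4), 91)), Pow(-42532, -1)) = Mul(Add(3, -1484, Mul(-5, Rational(1, 91)), Rational(-91, 4)), Rational(-1, 42532)) = Mul(Add(3, -1484, Rational(-5, 91), Rational(-91, 4)), Rational(-1, 42532)) = Mul(Rational(-547385, 364), Rational(-1, 42532)) = Rational(547385, 15481648)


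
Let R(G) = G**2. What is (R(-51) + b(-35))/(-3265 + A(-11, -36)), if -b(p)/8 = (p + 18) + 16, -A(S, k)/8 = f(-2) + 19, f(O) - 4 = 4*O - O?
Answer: -2609/3401 ≈ -0.76713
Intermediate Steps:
f(O) = 4 + 3*O (f(O) = 4 + (4*O - O) = 4 + 3*O)
A(S, k) = -136 (A(S, k) = -8*((4 + 3*(-2)) + 19) = -8*((4 - 6) + 19) = -8*(-2 + 19) = -8*17 = -136)
b(p) = -272 - 8*p (b(p) = -8*((p + 18) + 16) = -8*((18 + p) + 16) = -8*(34 + p) = -272 - 8*p)
(R(-51) + b(-35))/(-3265 + A(-11, -36)) = ((-51)**2 + (-272 - 8*(-35)))/(-3265 - 136) = (2601 + (-272 + 280))/(-3401) = (2601 + 8)*(-1/3401) = 2609*(-1/3401) = -2609/3401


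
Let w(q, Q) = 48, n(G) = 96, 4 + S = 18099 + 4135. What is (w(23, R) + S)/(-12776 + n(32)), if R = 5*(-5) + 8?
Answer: -11139/6340 ≈ -1.7569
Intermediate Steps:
S = 22230 (S = -4 + (18099 + 4135) = -4 + 22234 = 22230)
R = -17 (R = -25 + 8 = -17)
(w(23, R) + S)/(-12776 + n(32)) = (48 + 22230)/(-12776 + 96) = 22278/(-12680) = 22278*(-1/12680) = -11139/6340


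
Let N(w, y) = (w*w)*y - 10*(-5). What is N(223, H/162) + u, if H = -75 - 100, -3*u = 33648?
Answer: -10511467/162 ≈ -64886.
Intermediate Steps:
u = -11216 (u = -⅓*33648 = -11216)
H = -175
N(w, y) = 50 + y*w² (N(w, y) = w²*y + 50 = y*w² + 50 = 50 + y*w²)
N(223, H/162) + u = (50 - 175/162*223²) - 11216 = (50 - 175*1/162*49729) - 11216 = (50 - 175/162*49729) - 11216 = (50 - 8702575/162) - 11216 = -8694475/162 - 11216 = -10511467/162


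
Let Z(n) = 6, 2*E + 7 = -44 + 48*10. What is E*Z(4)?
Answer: 1287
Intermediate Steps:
E = 429/2 (E = -7/2 + (-44 + 48*10)/2 = -7/2 + (-44 + 480)/2 = -7/2 + (1/2)*436 = -7/2 + 218 = 429/2 ≈ 214.50)
E*Z(4) = (429/2)*6 = 1287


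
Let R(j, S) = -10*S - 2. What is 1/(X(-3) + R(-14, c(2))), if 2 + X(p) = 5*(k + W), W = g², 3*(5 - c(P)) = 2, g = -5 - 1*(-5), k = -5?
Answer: -3/217 ≈ -0.013825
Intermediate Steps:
g = 0 (g = -5 + 5 = 0)
c(P) = 13/3 (c(P) = 5 - ⅓*2 = 5 - ⅔ = 13/3)
W = 0 (W = 0² = 0)
X(p) = -27 (X(p) = -2 + 5*(-5 + 0) = -2 + 5*(-5) = -2 - 25 = -27)
R(j, S) = -2 - 10*S
1/(X(-3) + R(-14, c(2))) = 1/(-27 + (-2 - 10*13/3)) = 1/(-27 + (-2 - 130/3)) = 1/(-27 - 136/3) = 1/(-217/3) = -3/217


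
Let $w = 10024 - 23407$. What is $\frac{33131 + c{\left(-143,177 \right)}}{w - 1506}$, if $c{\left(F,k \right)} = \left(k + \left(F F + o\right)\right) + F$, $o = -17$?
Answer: $- \frac{53597}{14889} \approx -3.5998$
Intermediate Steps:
$c{\left(F,k \right)} = -17 + F + k + F^{2}$ ($c{\left(F,k \right)} = \left(k + \left(F F - 17\right)\right) + F = \left(k + \left(F^{2} - 17\right)\right) + F = \left(k + \left(-17 + F^{2}\right)\right) + F = \left(-17 + k + F^{2}\right) + F = -17 + F + k + F^{2}$)
$w = -13383$
$\frac{33131 + c{\left(-143,177 \right)}}{w - 1506} = \frac{33131 + \left(-17 - 143 + 177 + \left(-143\right)^{2}\right)}{-13383 - 1506} = \frac{33131 + \left(-17 - 143 + 177 + 20449\right)}{-14889} = \left(33131 + 20466\right) \left(- \frac{1}{14889}\right) = 53597 \left(- \frac{1}{14889}\right) = - \frac{53597}{14889}$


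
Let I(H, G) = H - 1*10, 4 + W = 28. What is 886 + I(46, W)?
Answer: 922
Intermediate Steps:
W = 24 (W = -4 + 28 = 24)
I(H, G) = -10 + H (I(H, G) = H - 10 = -10 + H)
886 + I(46, W) = 886 + (-10 + 46) = 886 + 36 = 922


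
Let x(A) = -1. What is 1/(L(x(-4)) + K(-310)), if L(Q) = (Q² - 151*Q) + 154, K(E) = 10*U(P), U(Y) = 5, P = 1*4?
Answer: 1/356 ≈ 0.0028090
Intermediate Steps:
P = 4
K(E) = 50 (K(E) = 10*5 = 50)
L(Q) = 154 + Q² - 151*Q
1/(L(x(-4)) + K(-310)) = 1/((154 + (-1)² - 151*(-1)) + 50) = 1/((154 + 1 + 151) + 50) = 1/(306 + 50) = 1/356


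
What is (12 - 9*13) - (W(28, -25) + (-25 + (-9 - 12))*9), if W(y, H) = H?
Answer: 334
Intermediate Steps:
(12 - 9*13) - (W(28, -25) + (-25 + (-9 - 12))*9) = (12 - 9*13) - (-25 + (-25 + (-9 - 12))*9) = (12 - 117) - (-25 + (-25 - 21)*9) = -105 - (-25 - 46*9) = -105 - (-25 - 414) = -105 - 1*(-439) = -105 + 439 = 334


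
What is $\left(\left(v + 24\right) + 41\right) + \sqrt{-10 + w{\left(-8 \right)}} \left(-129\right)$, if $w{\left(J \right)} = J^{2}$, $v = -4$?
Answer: $61 - 387 \sqrt{6} \approx -886.95$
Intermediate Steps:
$\left(\left(v + 24\right) + 41\right) + \sqrt{-10 + w{\left(-8 \right)}} \left(-129\right) = \left(\left(-4 + 24\right) + 41\right) + \sqrt{-10 + \left(-8\right)^{2}} \left(-129\right) = \left(20 + 41\right) + \sqrt{-10 + 64} \left(-129\right) = 61 + \sqrt{54} \left(-129\right) = 61 + 3 \sqrt{6} \left(-129\right) = 61 - 387 \sqrt{6}$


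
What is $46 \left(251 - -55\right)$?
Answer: $14076$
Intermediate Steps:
$46 \left(251 - -55\right) = 46 \left(251 + 55\right) = 46 \cdot 306 = 14076$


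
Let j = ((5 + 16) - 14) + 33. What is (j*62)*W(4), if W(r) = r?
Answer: 9920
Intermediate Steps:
j = 40 (j = (21 - 14) + 33 = 7 + 33 = 40)
(j*62)*W(4) = (40*62)*4 = 2480*4 = 9920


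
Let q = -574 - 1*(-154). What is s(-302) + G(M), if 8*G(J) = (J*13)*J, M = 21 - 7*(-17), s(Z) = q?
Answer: 31430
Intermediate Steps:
q = -420 (q = -574 + 154 = -420)
s(Z) = -420
M = 140 (M = 21 + 119 = 140)
G(J) = 13*J²/8 (G(J) = ((J*13)*J)/8 = ((13*J)*J)/8 = (13*J²)/8 = 13*J²/8)
s(-302) + G(M) = -420 + (13/8)*140² = -420 + (13/8)*19600 = -420 + 31850 = 31430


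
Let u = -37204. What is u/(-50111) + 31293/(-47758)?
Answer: 208665109/2393201138 ≈ 0.087191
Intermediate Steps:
u/(-50111) + 31293/(-47758) = -37204/(-50111) + 31293/(-47758) = -37204*(-1/50111) + 31293*(-1/47758) = 37204/50111 - 31293/47758 = 208665109/2393201138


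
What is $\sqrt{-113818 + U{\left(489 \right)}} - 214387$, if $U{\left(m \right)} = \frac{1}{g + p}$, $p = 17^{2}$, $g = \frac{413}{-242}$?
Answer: $-214387 + \frac{4 i \sqrt{152823601767}}{4635} \approx -2.1439 \cdot 10^{5} + 337.37 i$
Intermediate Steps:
$g = - \frac{413}{242}$ ($g = 413 \left(- \frac{1}{242}\right) = - \frac{413}{242} \approx -1.7066$)
$p = 289$
$U{\left(m \right)} = \frac{242}{69525}$ ($U{\left(m \right)} = \frac{1}{- \frac{413}{242} + 289} = \frac{1}{\frac{69525}{242}} = \frac{242}{69525}$)
$\sqrt{-113818 + U{\left(489 \right)}} - 214387 = \sqrt{-113818 + \frac{242}{69525}} - 214387 = \sqrt{- \frac{7913196208}{69525}} - 214387 = \frac{4 i \sqrt{152823601767}}{4635} - 214387 = -214387 + \frac{4 i \sqrt{152823601767}}{4635}$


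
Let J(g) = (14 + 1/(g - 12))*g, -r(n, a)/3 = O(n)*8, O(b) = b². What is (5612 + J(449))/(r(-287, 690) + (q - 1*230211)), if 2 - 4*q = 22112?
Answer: -10399750/1933807593 ≈ -0.0053779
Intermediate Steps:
q = -11055/2 (q = ½ - ¼*22112 = ½ - 5528 = -11055/2 ≈ -5527.5)
r(n, a) = -24*n² (r(n, a) = -3*n²*8 = -24*n²)
J(g) = g*(14 + 1/(-12 + g)) (J(g) = (14 + 1/(-12 + g))*g = g*(14 + 1/(-12 + g)))
(5612 + J(449))/(r(-287, 690) + (q - 1*230211)) = (5612 + 449*(-167 + 14*449)/(-12 + 449))/(-24*(-287)² + (-11055/2 - 1*230211)) = (5612 + 449*(-167 + 6286)/437)/(-24*82369 + (-11055/2 - 230211)) = (5612 + 449*(1/437)*6119)/(-1976856 - 471477/2) = (5612 + 2747431/437)/(-4425189/2) = (5199875/437)*(-2/4425189) = -10399750/1933807593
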